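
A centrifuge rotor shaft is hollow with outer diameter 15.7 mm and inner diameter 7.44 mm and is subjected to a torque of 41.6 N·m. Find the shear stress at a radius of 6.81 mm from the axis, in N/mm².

50.0 N/mm²

J = π(d_o⁴ − d_i⁴)/32 = π(0.0157⁴ − 0.00744⁴)/32 = 5.664×10^-9 m⁴.
Shear stress varies linearly with radius: τ = T·r/J = 41.60 × 0.00681 / 5.664×10^-9 = 5.002×10^7 Pa.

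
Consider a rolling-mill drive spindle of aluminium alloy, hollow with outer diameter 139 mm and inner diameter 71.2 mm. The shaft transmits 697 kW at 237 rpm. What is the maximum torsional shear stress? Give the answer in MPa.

57.2 MPa

ω = 2π·237/60 = 24.82 rad/s, so T = P/ω = 697×10³ / 24.82 = 28080 N·m.
J = π(d_o⁴ − d_i⁴)/32 = π(0.139⁴ − 0.0712⁴)/32 = 3.413×10^-5 m⁴.
τ_max = T·r/J = 28080 × 0.0695 / 3.413×10^-5 = 5.720×10^7 Pa.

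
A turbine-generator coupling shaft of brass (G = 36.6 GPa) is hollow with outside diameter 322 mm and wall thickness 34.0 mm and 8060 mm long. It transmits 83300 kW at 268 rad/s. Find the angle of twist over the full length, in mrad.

106 mrad

ω = 268 rad/s, so T = P/ω = 83300×10³ / 268.0 = 310800 N·m.
J = π(d_o⁴ − d_i⁴)/32 = π(0.322⁴ − 0.254⁴)/32 = 6.468×10^-4 m⁴.
θ = T·L/(G·J) = 310800 × 8.06 / (36.6×10⁹ × 6.468×10^-4) = 0.1058 rad.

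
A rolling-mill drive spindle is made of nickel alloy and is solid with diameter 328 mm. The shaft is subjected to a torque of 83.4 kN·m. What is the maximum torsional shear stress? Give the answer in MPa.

12.0 MPa

J = πd⁴/32 = π(0.328)⁴/32 = 1.136×10^-3 m⁴.
τ_max = T·r/J = 83400 × 0.164 / 1.136×10^-3 = 1.204×10^7 Pa.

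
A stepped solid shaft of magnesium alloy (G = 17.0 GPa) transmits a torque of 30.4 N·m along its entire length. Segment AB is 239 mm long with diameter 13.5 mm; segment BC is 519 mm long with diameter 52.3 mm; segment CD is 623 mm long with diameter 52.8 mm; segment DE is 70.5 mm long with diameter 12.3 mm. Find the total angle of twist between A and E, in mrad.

190 mrad

J_AB = π(0.0135)⁴/32 = 3.26×10^-9 m⁴; J_BC = π(0.0523)⁴/32 = 7.35×10^-7 m⁴; J_CD = π(0.0528)⁴/32 = 7.63×10^-7 m⁴; J_DE = π(0.0123)⁴/32 = 2.25×10^-9 m⁴.
θ = (T/G)·Σ L_i/J_i = (30.40/17.0×10⁹)·(0.239/3.26×10^-9 + 0.519/7.35×10^-7 + 0.623/7.63×10^-7 + 0.0705/2.25×10^-9) = 0.1899 rad.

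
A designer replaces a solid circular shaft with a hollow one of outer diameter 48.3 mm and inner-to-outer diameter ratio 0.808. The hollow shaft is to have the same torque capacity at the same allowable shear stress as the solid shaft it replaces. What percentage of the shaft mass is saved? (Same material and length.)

49.7 %

Equal τ_max and T ⇒ the solid shaft needs d_s³ = d_o³(1−k⁴), so d_s = 48.3·(1−0.808⁴)^(1/3) = 40.14 mm.
Area ratio A_h/A_s = d_o²(1−k²)/d_s² = (1−k²)/(1−k⁴)^(2/3) = 0.5027.
Mass saving = 1 − 0.5027 = 49.7 %.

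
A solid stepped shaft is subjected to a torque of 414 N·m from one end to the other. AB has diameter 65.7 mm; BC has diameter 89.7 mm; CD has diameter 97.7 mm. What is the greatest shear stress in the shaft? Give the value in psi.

1080 psi

Under the same torque, τ_max = 16T/(πd³) is largest where d is smallest — segment AB (d = 65.7 mm).
τ_max = 16·414.0/(π·(0.0657)³) = 7.435×10^6 Pa.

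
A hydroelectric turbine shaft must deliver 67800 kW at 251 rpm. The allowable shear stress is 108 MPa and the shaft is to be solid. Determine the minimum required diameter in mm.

495 mm

ω = 2π·251/60 = 26.28 rad/s, so T = P/ω = 67800×10³ / 26.28 = 2.579e6 N·m.
For a solid shaft τ_max = 16T/(πd³), so d = (16T/(π τ_allow))^(1/3) = (16·2.579e6/(π·1.08×10^8))^(1/3) = 0.4955 m.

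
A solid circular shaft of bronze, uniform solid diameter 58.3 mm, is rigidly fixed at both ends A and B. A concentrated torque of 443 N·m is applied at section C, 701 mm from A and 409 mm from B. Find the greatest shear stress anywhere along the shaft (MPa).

7.19 MPa

With uniform GJ and both ends fixed, compatibility θ_AC = θ_CB gives T_A·a = T_B·b, together with T_A + T_B = T₀.
T_A = T₀·b/(a+b) = 443.0·409/1110 = 163.2 N·m; T_B = 279.8 N·m.
τ in each portion: τ_AC = 4.20×10^6 Pa, τ_CB = 7.19×10^6 Pa; maximum is in CB.
τ_max = T_CB·r/J = 279.8·0.0291/1.13×10^-6 = 7.191×10^6 Pa.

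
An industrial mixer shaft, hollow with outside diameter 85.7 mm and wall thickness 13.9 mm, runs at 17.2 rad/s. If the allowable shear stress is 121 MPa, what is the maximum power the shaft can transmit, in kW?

J = π(d_o⁴ − d_i⁴)/32 = π(0.0857⁴ − 0.0579⁴)/32 = 4.192×10^-6 m⁴.
T_max = τ_allow·J/r = 1.21×10^8 × 4.192×10^-6 / 0.0428 = 11840 N·m.
ω = 17.2 rad/s, so P_max = T_max·ω = 2.036×10^5 W.

204 kW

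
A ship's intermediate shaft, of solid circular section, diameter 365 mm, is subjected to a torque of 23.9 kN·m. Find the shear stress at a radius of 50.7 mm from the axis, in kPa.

695 kPa

J = πd⁴/32 = π(0.365)⁴/32 = 1.742×10^-3 m⁴.
Shear stress varies linearly with radius: τ = T·r/J = 23900 × 0.0507 / 1.742×10^-3 = 6.954×10^5 Pa.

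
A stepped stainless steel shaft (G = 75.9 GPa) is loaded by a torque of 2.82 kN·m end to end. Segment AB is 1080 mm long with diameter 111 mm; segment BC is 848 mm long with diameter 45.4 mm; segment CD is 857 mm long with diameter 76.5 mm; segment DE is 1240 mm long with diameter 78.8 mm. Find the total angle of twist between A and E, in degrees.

5.72°

J_AB = π(0.111)⁴/32 = 1.49×10^-5 m⁴; J_BC = π(0.0454)⁴/32 = 4.17×10^-7 m⁴; J_CD = π(0.0765)⁴/32 = 3.36×10^-6 m⁴; J_DE = π(0.0788)⁴/32 = 3.79×10^-6 m⁴.
θ = (T/G)·Σ L_i/J_i = (2820/75.9×10⁹)·(1.08/1.49×10^-5 + 0.848/4.17×10^-7 + 0.857/3.36×10^-6 + 1.24/3.79×10^-6) = 0.09987 rad.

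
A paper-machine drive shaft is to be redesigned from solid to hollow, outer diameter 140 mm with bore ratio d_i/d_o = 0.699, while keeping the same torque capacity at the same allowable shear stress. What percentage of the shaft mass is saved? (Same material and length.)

Equal τ_max and T ⇒ the solid shaft needs d_s³ = d_o³(1−k⁴), so d_s = 140·(1−0.699⁴)^(1/3) = 127.8 mm.
Area ratio A_h/A_s = d_o²(1−k²)/d_s² = (1−k²)/(1−k⁴)^(2/3) = 0.6134.
Mass saving = 1 − 0.6134 = 38.7 %.

38.7 %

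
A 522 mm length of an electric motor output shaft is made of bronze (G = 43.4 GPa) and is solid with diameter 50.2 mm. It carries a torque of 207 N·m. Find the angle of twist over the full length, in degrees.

J = πd⁴/32 = π(0.0502)⁴/32 = 6.235×10^-7 m⁴.
θ = T·L/(G·J) = 207.0 × 0.522 / (43.4×10⁹ × 6.235×10^-7) = 3.993×10^-3 rad.

0.229°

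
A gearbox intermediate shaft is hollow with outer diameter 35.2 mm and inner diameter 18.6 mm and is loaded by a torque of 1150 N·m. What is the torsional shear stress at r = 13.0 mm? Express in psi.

J = π(d_o⁴ − d_i⁴)/32 = π(0.0352⁴ − 0.0186⁴)/32 = 1.390×10^-7 m⁴.
Shear stress varies linearly with radius: τ = T·r/J = 1150 × 0.0130 / 1.390×10^-7 = 1.076×10^8 Pa.

15600 psi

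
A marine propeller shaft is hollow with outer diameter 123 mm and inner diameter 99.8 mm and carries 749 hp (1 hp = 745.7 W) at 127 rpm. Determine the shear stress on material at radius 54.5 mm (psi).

26100 psi

ω = 2π·127/60 = 13.30 rad/s, so T = P/ω = 749×745.7 / 13.30 = 42000 N·m.
J = π(d_o⁴ − d_i⁴)/32 = π(0.123⁴ − 0.0998⁴)/32 = 1.273×10^-5 m⁴.
Shear stress varies linearly with radius: τ = T·r/J = 42000 × 0.0545 / 1.273×10^-5 = 1.798×10^8 Pa.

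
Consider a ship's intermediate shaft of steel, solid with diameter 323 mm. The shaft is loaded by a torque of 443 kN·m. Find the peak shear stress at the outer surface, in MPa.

J = πd⁴/32 = π(0.323)⁴/32 = 1.069×10^-3 m⁴.
τ_max = T·r/J = 443000 × 0.162 / 1.069×10^-3 = 6.695×10^7 Pa.

67.0 MPa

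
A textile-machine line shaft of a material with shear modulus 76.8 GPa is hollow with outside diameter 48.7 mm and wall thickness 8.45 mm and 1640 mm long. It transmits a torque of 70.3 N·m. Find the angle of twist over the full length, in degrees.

J = π(d_o⁴ − d_i⁴)/32 = π(0.0487⁴ − 0.0318⁴)/32 = 4.518×10^-7 m⁴.
θ = T·L/(G·J) = 70.30 × 1.64 / (76.8×10⁹ × 4.518×10^-7) = 3.322×10^-3 rad.

0.190°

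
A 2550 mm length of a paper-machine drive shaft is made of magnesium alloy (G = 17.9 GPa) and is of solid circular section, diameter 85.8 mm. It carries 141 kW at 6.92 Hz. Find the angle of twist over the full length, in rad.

0.0868 rad

ω = 2π·6.92 = 43.48 rad/s, so T = P/ω = 141×10³ / 43.48 = 3243 N·m.
J = πd⁴/32 = π(0.0858)⁴/32 = 5.320×10^-6 m⁴.
θ = T·L/(G·J) = 3243 × 2.55 / (17.9×10⁹ × 5.320×10^-6) = 0.08683 rad.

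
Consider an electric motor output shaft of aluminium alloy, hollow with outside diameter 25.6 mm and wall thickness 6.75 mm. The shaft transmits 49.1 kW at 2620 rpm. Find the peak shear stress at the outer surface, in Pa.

ω = 2π·2620/60 = 274.4 rad/s, so T = P/ω = 49.1×10³ / 274.4 = 179.0 N·m.
J = π(d_o⁴ − d_i⁴)/32 = π(0.0256⁴ − 0.0121⁴)/32 = 4.006×10^-8 m⁴.
τ_max = T·r/J = 179.0 × 0.0128 / 4.006×10^-8 = 5.718×10^7 Pa.

5.72e7 Pa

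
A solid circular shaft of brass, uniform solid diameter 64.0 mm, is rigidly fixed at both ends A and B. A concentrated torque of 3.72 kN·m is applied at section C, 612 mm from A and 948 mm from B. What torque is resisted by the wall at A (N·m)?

2260 N·m

With uniform GJ and both ends fixed, compatibility θ_AC = θ_CB gives T_A·a = T_B·b, together with T_A + T_B = T₀.
T_A = T₀·b/(a+b) = 3720·948/1560 = 2261 N·m; T_B = 1459 N·m.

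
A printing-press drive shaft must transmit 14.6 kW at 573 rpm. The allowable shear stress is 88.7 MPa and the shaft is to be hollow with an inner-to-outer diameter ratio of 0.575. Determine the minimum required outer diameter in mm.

25.0 mm

ω = 2π·573/60 = 60.00 rad/s, so T = P/ω = 14.6×10³ / 60.00 = 243.3 N·m.
For a hollow shaft with d_i/d_o = 0.575: τ_max = 16T/(π d_o³ (1−k⁴)), so d_o = [16T/(π τ_allow (1−k⁴))]^(1/3) = [16·243.3/(π·8.87×10^7·0.8907)]^(1/3) = 0.02503 m.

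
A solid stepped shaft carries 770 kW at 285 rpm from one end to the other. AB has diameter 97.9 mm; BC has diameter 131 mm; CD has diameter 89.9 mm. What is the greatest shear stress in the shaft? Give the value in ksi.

ω = 2π·285/60 = 29.85 rad/s, so T = P/ω = 770×10³ / 29.85 = 25800 N·m.
Under the same torque, τ_max = 16T/(πd³) is largest where d is smallest — segment CD (d = 89.9 mm).
τ_max = 16·25800/(π·(0.0899)³) = 1.808×10^8 Pa.

26.2 ksi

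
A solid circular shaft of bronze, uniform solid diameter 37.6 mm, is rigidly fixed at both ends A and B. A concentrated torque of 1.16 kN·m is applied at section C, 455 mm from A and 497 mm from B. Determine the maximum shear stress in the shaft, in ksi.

8.42 ksi

With uniform GJ and both ends fixed, compatibility θ_AC = θ_CB gives T_A·a = T_B·b, together with T_A + T_B = T₀.
T_A = T₀·b/(a+b) = 1160·497/952.0 = 605.6 N·m; T_B = 554.4 N·m.
τ in each portion: τ_AC = 5.80×10^7 Pa, τ_CB = 5.31×10^7 Pa; maximum is in AC.
τ_max = T_AC·r/J = 605.6·0.0188/1.96×10^-7 = 5.802×10^7 Pa.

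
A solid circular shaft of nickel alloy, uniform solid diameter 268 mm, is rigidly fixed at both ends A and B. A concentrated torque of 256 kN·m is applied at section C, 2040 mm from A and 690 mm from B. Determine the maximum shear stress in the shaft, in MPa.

With uniform GJ and both ends fixed, compatibility θ_AC = θ_CB gives T_A·a = T_B·b, together with T_A + T_B = T₀.
T_A = T₀·b/(a+b) = 256000·690/2730 = 64700 N·m; T_B = 191300 N·m.
τ in each portion: τ_AC = 1.71×10^7 Pa, τ_CB = 5.06×10^7 Pa; maximum is in CB.
τ_max = T_CB·r/J = 191300·0.134/5.06×10^-4 = 5.061×10^7 Pa.

50.6 MPa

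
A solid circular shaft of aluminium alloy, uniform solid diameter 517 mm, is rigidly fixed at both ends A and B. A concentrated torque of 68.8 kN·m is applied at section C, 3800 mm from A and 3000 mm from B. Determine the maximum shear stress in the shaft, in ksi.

With uniform GJ and both ends fixed, compatibility θ_AC = θ_CB gives T_A·a = T_B·b, together with T_A + T_B = T₀.
T_A = T₀·b/(a+b) = 68800·3000/6800 = 30350 N·m; T_B = 38450 N·m.
τ in each portion: τ_AC = 1.12×10^6 Pa, τ_CB = 1.42×10^6 Pa; maximum is in CB.
τ_max = T_CB·r/J = 38450·0.259/7.01×10^-3 = 1.417×10^6 Pa.

0.206 ksi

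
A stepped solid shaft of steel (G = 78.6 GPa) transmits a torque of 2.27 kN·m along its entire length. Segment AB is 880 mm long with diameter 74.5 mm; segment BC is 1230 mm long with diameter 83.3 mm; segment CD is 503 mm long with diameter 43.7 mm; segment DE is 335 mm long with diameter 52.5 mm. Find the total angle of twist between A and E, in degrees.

J_AB = π(0.0745)⁴/32 = 3.02×10^-6 m⁴; J_BC = π(0.0833)⁴/32 = 4.73×10^-6 m⁴; J_CD = π(0.0437)⁴/32 = 3.58×10^-7 m⁴; J_DE = π(0.0525)⁴/32 = 7.46×10^-7 m⁴.
θ = (T/G)·Σ L_i/J_i = (2270/78.6×10⁹)·(0.880/3.02×10^-6 + 1.23/4.73×10^-6 + 0.503/3.58×10^-7 + 0.335/7.46×10^-7) = 0.06946 rad.

3.98°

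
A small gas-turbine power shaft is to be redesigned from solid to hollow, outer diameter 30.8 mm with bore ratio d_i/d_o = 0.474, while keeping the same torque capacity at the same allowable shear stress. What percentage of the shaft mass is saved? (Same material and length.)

Equal τ_max and T ⇒ the solid shaft needs d_s³ = d_o³(1−k⁴), so d_s = 30.8·(1−0.474⁴)^(1/3) = 30.27 mm.
Area ratio A_h/A_s = d_o²(1−k²)/d_s² = (1−k²)/(1−k⁴)^(2/3) = 0.8026.
Mass saving = 1 − 0.8026 = 19.7 %.

19.7 %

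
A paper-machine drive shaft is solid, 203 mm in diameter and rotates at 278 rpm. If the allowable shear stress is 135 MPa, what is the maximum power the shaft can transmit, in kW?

6460 kW

J = πd⁴/32 = π(0.203)⁴/32 = 1.667×10^-4 m⁴.
T_max = τ_allow·J/r = 1.35×10^8 × 1.667×10^-4 / 0.102 = 221700 N·m.
ω = 2π·278/60 = 29.11 rad/s, so P_max = T_max·ω = 6.455×10^6 W.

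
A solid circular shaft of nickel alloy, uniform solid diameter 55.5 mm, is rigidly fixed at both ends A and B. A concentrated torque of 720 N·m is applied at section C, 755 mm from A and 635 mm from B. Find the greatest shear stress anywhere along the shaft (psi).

1690 psi

With uniform GJ and both ends fixed, compatibility θ_AC = θ_CB gives T_A·a = T_B·b, together with T_A + T_B = T₀.
T_A = T₀·b/(a+b) = 720.0·635/1390 = 328.9 N·m; T_B = 391.1 N·m.
τ in each portion: τ_AC = 9.80×10^6 Pa, τ_CB = 1.17×10^7 Pa; maximum is in CB.
τ_max = T_CB·r/J = 391.1·0.0278/9.31×10^-7 = 1.165×10^7 Pa.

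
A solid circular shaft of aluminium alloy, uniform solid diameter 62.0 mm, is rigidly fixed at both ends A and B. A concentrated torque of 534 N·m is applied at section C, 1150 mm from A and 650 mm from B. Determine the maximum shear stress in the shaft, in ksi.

1.06 ksi

With uniform GJ and both ends fixed, compatibility θ_AC = θ_CB gives T_A·a = T_B·b, together with T_A + T_B = T₀.
T_A = T₀·b/(a+b) = 534.0·650/1800 = 192.8 N·m; T_B = 341.2 N·m.
τ in each portion: τ_AC = 4.12×10^6 Pa, τ_CB = 7.29×10^6 Pa; maximum is in CB.
τ_max = T_CB·r/J = 341.2·0.0310/1.45×10^-6 = 7.291×10^6 Pa.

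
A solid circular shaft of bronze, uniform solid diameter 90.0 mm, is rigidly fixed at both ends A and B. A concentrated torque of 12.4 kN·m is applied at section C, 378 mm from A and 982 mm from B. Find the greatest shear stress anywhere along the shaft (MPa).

With uniform GJ and both ends fixed, compatibility θ_AC = θ_CB gives T_A·a = T_B·b, together with T_A + T_B = T₀.
T_A = T₀·b/(a+b) = 12400·982/1360 = 8954 N·m; T_B = 3446 N·m.
τ in each portion: τ_AC = 6.26×10^7 Pa, τ_CB = 2.41×10^7 Pa; maximum is in AC.
τ_max = T_AC·r/J = 8954·0.0450/6.44×10^-6 = 6.255×10^7 Pa.

62.6 MPa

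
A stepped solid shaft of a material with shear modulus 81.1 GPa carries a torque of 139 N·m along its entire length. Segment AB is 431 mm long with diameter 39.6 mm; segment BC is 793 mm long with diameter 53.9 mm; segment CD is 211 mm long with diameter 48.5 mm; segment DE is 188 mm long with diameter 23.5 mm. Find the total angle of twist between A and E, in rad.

J_AB = π(0.0396)⁴/32 = 2.41×10^-7 m⁴; J_BC = π(0.0539)⁴/32 = 8.29×10^-7 m⁴; J_CD = π(0.0485)⁴/32 = 5.43×10^-7 m⁴; J_DE = π(0.0235)⁴/32 = 2.99×10^-8 m⁴.
θ = (T/G)·Σ L_i/J_i = (139.0/81.1×10⁹)·(0.431/2.41×10^-7 + 0.793/8.29×10^-7 + 0.211/5.43×10^-7 + 0.188/2.99×10^-8) = 0.01613 rad.

0.0161 rad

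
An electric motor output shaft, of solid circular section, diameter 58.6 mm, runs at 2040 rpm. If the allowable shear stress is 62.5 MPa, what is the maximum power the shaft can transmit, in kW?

528 kW

J = πd⁴/32 = π(0.0586)⁴/32 = 1.158×10^-6 m⁴.
T_max = τ_allow·J/r = 6.25×10^7 × 1.158×10^-6 / 0.0293 = 2469 N·m.
ω = 2π·2040/60 = 213.6 rad/s, so P_max = T_max·ω = 5.275×10^5 W.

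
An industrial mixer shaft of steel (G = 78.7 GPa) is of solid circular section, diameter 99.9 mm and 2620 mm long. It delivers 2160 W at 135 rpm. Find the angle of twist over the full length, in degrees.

ω = 2π·135/60 = 14.14 rad/s, so T = P/ω = 2160 / 14.14 = 152.8 N·m.
J = πd⁴/32 = π(0.0999)⁴/32 = 9.778×10^-6 m⁴.
θ = T·L/(G·J) = 152.8 × 2.62 / (78.7×10⁹ × 9.778×10^-6) = 5.202×10^-4 rad.

0.0298°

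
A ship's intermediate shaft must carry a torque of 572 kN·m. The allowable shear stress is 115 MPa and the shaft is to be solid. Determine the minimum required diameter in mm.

294 mm

For a solid shaft τ_max = 16T/(πd³), so d = (16T/(π τ_allow))^(1/3) = (16·572000/(π·1.15×10^8))^(1/3) = 0.2937 m.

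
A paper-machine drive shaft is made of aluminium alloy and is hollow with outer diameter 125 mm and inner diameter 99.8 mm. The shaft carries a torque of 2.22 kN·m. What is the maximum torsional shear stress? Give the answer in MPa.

9.75 MPa

J = π(d_o⁴ − d_i⁴)/32 = π(0.125⁴ − 0.0998⁴)/32 = 1.423×10^-5 m⁴.
τ_max = T·r/J = 2220 × 0.0625 / 1.423×10^-5 = 9.751×10^6 Pa.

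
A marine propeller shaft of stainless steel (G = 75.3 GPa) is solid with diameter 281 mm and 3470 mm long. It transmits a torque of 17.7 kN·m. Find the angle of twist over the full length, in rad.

0.00133 rad

J = πd⁴/32 = π(0.281)⁴/32 = 6.121×10^-4 m⁴.
θ = T·L/(G·J) = 17700 × 3.47 / (75.3×10⁹ × 6.121×10^-4) = 1.333×10^-3 rad.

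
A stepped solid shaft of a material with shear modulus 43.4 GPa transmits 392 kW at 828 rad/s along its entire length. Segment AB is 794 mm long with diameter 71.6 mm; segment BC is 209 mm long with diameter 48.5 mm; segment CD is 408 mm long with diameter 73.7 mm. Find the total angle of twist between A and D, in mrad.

ω = 828 rad/s, so T = P/ω = 392×10³ / 828.0 = 473.4 N·m.
J_AB = π(0.0716)⁴/32 = 2.58×10^-6 m⁴; J_BC = π(0.0485)⁴/32 = 5.43×10^-7 m⁴; J_CD = π(0.0737)⁴/32 = 2.90×10^-6 m⁴.
θ = (T/G)·Σ L_i/J_i = (473.4/43.4×10⁹)·(0.794/2.58×10^-6 + 0.209/5.43×10^-7 + 0.408/2.90×10^-6) = 9.091×10^-3 rad.

9.09 mrad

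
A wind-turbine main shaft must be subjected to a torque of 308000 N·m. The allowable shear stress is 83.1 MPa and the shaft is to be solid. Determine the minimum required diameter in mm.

266 mm

For a solid shaft τ_max = 16T/(πd³), so d = (16T/(π τ_allow))^(1/3) = (16·308000/(π·8.31×10^7))^(1/3) = 0.2663 m.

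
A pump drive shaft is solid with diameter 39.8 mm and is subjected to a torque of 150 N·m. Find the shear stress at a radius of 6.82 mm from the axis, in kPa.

4150 kPa

J = πd⁴/32 = π(0.0398)⁴/32 = 2.463×10^-7 m⁴.
Shear stress varies linearly with radius: τ = T·r/J = 150.0 × 0.00682 / 2.463×10^-7 = 4.153×10^6 Pa.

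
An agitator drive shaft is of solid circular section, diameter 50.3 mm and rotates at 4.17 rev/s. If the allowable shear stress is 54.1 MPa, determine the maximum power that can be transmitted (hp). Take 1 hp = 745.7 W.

J = πd⁴/32 = π(0.0503)⁴/32 = 6.285×10^-7 m⁴.
T_max = τ_allow·J/r = 5.41×10^7 × 6.285×10^-7 / 0.0251 = 1352 N·m.
ω = 2π·4.17 = 26.20 rad/s, so P_max = T_max·ω = 3.542×10^4 W.

47.5 hp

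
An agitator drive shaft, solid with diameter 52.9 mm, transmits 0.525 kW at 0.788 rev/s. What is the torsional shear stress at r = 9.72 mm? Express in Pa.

1.34e6 Pa

ω = 2π·0.788 = 4.951 rad/s, so T = P/ω = 0.525×10³ / 4.951 = 106.0 N·m.
J = πd⁴/32 = π(0.0529)⁴/32 = 7.688×10^-7 m⁴.
Shear stress varies linearly with radius: τ = T·r/J = 106.0 × 0.00972 / 7.688×10^-7 = 1.341×10^6 Pa.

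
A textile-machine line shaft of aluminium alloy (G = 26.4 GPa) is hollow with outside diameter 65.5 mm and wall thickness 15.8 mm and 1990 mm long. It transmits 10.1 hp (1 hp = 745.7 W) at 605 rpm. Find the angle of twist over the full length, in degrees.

ω = 2π·605/60 = 63.36 rad/s, so T = P/ω = 10.1×745.7 / 63.36 = 118.9 N·m.
J = π(d_o⁴ − d_i⁴)/32 = π(0.0655⁴ − 0.0339⁴)/32 = 1.677×10^-6 m⁴.
θ = T·L/(G·J) = 118.9 × 1.99 / (26.4×10⁹ × 1.677×10^-6) = 5.342×10^-3 rad.

0.306°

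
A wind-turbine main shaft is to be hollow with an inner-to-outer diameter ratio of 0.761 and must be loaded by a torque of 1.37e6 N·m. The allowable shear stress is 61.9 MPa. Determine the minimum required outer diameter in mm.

554 mm

For a hollow shaft with d_i/d_o = 0.761: τ_max = 16T/(π d_o³ (1−k⁴)), so d_o = [16T/(π τ_allow (1−k⁴))]^(1/3) = [16·1.370e6/(π·6.19×10^7·0.6646)]^(1/3) = 0.5535 m.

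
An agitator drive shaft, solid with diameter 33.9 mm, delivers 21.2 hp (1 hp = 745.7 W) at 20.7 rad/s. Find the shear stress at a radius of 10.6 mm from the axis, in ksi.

9.06 ksi

ω = 20.7 rad/s, so T = P/ω = 21.2×745.7 / 20.70 = 763.7 N·m.
J = πd⁴/32 = π(0.0339)⁴/32 = 1.297×10^-7 m⁴.
Shear stress varies linearly with radius: τ = T·r/J = 763.7 × 0.0106 / 1.297×10^-7 = 6.244×10^7 Pa.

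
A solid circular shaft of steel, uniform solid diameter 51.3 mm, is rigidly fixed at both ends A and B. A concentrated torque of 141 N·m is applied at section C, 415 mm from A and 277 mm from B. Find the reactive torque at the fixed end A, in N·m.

56.4 N·m

With uniform GJ and both ends fixed, compatibility θ_AC = θ_CB gives T_A·a = T_B·b, together with T_A + T_B = T₀.
T_A = T₀·b/(a+b) = 141.0·277/692.0 = 56.44 N·m; T_B = 84.56 N·m.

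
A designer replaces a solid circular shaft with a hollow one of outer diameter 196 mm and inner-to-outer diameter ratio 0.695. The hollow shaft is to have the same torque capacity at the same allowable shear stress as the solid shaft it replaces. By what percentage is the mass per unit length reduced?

Equal τ_max and T ⇒ the solid shaft needs d_s³ = d_o³(1−k⁴), so d_s = 196·(1−0.695⁴)^(1/3) = 179.4 mm.
Area ratio A_h/A_s = d_o²(1−k²)/d_s² = (1−k²)/(1−k⁴)^(2/3) = 0.6172.
Mass saving = 1 − 0.6172 = 38.3 %.

38.3 %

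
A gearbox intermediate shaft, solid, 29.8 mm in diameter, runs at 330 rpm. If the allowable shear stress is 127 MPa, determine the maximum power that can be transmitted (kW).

J = πd⁴/32 = π(0.0298)⁴/32 = 7.742×10^-8 m⁴.
T_max = τ_allow·J/r = 1.27×10^8 × 7.742×10^-8 / 0.0149 = 659.9 N·m.
ω = 2π·330/60 = 34.56 rad/s, so P_max = T_max·ω = 2.280×10^4 W.

22.8 kW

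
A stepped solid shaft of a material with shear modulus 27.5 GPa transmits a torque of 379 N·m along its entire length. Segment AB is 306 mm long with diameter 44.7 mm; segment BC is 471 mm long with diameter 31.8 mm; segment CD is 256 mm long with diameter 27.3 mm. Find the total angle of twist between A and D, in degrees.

8.03°

J_AB = π(0.0447)⁴/32 = 3.92×10^-7 m⁴; J_BC = π(0.0318)⁴/32 = 1.00×10^-7 m⁴; J_CD = π(0.0273)⁴/32 = 5.45×10^-8 m⁴.
θ = (T/G)·Σ L_i/J_i = (379.0/27.5×10⁹)·(0.306/3.92×10^-7 + 0.471/1.00×10^-7 + 0.256/5.45×10^-8) = 0.1401 rad.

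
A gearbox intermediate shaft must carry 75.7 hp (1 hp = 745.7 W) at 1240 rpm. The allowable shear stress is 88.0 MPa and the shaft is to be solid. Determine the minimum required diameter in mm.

29.3 mm

ω = 2π·1240/60 = 129.9 rad/s, so T = P/ω = 75.7×745.7 / 129.9 = 434.7 N·m.
For a solid shaft τ_max = 16T/(πd³), so d = (16T/(π τ_allow))^(1/3) = (16·434.7/(π·8.80×10^7))^(1/3) = 0.02930 m.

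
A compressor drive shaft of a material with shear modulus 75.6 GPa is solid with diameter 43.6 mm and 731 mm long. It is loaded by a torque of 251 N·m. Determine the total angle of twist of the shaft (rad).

J = πd⁴/32 = π(0.0436)⁴/32 = 3.548×10^-7 m⁴.
θ = T·L/(G·J) = 251.0 × 0.731 / (75.6×10⁹ × 3.548×10^-7) = 6.841×10^-3 rad.

0.00684 rad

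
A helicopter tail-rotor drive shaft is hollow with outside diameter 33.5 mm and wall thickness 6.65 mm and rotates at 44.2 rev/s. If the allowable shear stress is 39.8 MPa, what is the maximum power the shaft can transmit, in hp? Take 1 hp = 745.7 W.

J = π(d_o⁴ − d_i⁴)/32 = π(0.0335⁴ − 0.0202⁴)/32 = 1.073×10^-7 m⁴.
T_max = τ_allow·J/r = 3.98×10^7 × 1.073×10^-7 / 0.0168 = 255.0 N·m.
ω = 2π·44.2 = 277.7 rad/s, so P_max = T_max·ω = 7.081×10^4 W.

95.0 hp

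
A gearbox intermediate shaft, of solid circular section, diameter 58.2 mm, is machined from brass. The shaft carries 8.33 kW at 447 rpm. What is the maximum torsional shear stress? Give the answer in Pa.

4.60e6 Pa

ω = 2π·447/60 = 46.81 rad/s, so T = P/ω = 8.33×10³ / 46.81 = 178.0 N·m.
J = πd⁴/32 = π(0.0582)⁴/32 = 1.126×10^-6 m⁴.
τ_max = T·r/J = 178.0 × 0.0291 / 1.126×10^-6 = 4.597×10^6 Pa.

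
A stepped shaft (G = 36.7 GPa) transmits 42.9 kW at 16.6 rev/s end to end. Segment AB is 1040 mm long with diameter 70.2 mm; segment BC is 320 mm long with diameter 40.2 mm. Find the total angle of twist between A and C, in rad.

0.0189 rad

ω = 2π·16.6 = 104.3 rad/s, so T = P/ω = 42.9×10³ / 104.3 = 411.3 N·m.
J_AB = π(0.0702)⁴/32 = 2.38×10^-6 m⁴; J_BC = π(0.0402)⁴/32 = 2.56×10^-7 m⁴.
θ = (T/G)·Σ L_i/J_i = (411.3/36.7×10⁹)·(1.04/2.38×10^-6 + 0.320/2.56×10^-7) = 0.01888 rad.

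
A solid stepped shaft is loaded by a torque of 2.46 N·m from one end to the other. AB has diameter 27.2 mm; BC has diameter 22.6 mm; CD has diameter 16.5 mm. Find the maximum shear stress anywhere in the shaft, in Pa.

Under the same torque, τ_max = 16T/(πd³) is largest where d is smallest — segment CD (d = 16.5 mm).
τ_max = 16·2.460/(π·(0.0165)³) = 2.789×10^6 Pa.

2.79e6 Pa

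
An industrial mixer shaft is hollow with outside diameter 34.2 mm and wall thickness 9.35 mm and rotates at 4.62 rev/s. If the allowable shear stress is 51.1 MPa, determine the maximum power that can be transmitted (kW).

11.2 kW

J = π(d_o⁴ − d_i⁴)/32 = π(0.0342⁴ − 0.0155⁴)/32 = 1.286×10^-7 m⁴.
T_max = τ_allow·J/r = 5.11×10^7 × 1.286×10^-7 / 0.0171 = 384.4 N·m.
ω = 2π·4.62 = 29.03 rad/s, so P_max = T_max·ω = 1.116×10^4 W.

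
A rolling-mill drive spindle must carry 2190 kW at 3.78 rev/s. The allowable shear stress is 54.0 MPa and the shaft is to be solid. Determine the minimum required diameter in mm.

206 mm

ω = 2π·3.78 = 23.75 rad/s, so T = P/ω = 2190×10³ / 23.75 = 92210 N·m.
For a solid shaft τ_max = 16T/(πd³), so d = (16T/(π τ_allow))^(1/3) = (16·92210/(π·5.40×10^7))^(1/3) = 0.2056 m.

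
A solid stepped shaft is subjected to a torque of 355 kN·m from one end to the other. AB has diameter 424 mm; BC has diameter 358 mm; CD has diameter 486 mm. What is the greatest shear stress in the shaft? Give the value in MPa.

39.4 MPa

Under the same torque, τ_max = 16T/(πd³) is largest where d is smallest — segment BC (d = 358 mm).
τ_max = 16·355000/(π·(0.358)³) = 3.940×10^7 Pa.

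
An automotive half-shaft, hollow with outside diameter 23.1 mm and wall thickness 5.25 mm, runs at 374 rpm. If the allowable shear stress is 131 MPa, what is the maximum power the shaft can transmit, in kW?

11.3 kW

J = π(d_o⁴ − d_i⁴)/32 = π(0.0231⁴ − 0.0126⁴)/32 = 2.548×10^-8 m⁴.
T_max = τ_allow·J/r = 1.31×10^8 × 2.548×10^-8 / 0.0116 = 289.0 N·m.
ω = 2π·374/60 = 39.17 rad/s, so P_max = T_max·ω = 1.132×10^4 W.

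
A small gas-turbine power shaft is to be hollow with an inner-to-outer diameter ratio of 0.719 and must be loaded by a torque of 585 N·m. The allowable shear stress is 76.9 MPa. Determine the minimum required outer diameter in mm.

For a hollow shaft with d_i/d_o = 0.719: τ_max = 16T/(π d_o³ (1−k⁴)), so d_o = [16T/(π τ_allow (1−k⁴))]^(1/3) = [16·585.0/(π·7.69×10^7·0.7328)]^(1/3) = 0.03753 m.

37.5 mm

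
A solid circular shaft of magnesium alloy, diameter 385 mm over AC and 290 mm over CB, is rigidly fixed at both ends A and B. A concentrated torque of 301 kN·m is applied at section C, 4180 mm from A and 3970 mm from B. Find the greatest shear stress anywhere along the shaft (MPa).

Compatibility: T_A·a/J_AC = T_B·b/J_CB with T_A + T_B = T₀.
J_AC = 2.16×10^-3 m⁴, J_CB = 6.94×10^-4 m⁴, so T_A = T₀·(J_AC/a)/((J_AC/a)+(J_CB/b)) = 224800 N·m, T_B = 76200 N·m.
τ in each portion: τ_AC = 2.01×10^7 Pa, τ_CB = 1.59×10^7 Pa; maximum is in AC.
τ_max = T_AC·r/J = 224800·0.193/2.16×10^-3 = 2.006×10^7 Pa.

20.1 MPa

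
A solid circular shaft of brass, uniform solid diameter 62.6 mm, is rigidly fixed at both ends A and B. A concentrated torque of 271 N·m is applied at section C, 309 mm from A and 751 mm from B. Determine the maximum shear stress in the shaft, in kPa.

3990 kPa

With uniform GJ and both ends fixed, compatibility θ_AC = θ_CB gives T_A·a = T_B·b, together with T_A + T_B = T₀.
T_A = T₀·b/(a+b) = 271.0·751/1060 = 192.0 N·m; T_B = 79.00 N·m.
τ in each portion: τ_AC = 3.99×10^6 Pa, τ_CB = 1.64×10^6 Pa; maximum is in AC.
τ_max = T_AC·r/J = 192.0·0.0313/1.51×10^-6 = 3.986×10^6 Pa.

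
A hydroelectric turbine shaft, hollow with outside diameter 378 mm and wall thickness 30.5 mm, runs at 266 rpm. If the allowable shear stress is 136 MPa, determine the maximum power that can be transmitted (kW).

20300 kW

J = π(d_o⁴ − d_i⁴)/32 = π(0.378⁴ − 0.317⁴)/32 = 1.013×10^-3 m⁴.
T_max = τ_allow·J/r = 1.36×10^8 × 1.013×10^-3 / 0.189 = 728900 N·m.
ω = 2π·266/60 = 27.86 rad/s, so P_max = T_max·ω = 2.030×10^7 W.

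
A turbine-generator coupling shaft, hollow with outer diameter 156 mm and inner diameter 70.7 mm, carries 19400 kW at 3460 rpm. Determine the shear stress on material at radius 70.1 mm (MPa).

67.4 MPa

ω = 2π·3460/60 = 362.3 rad/s, so T = P/ω = 19400×10³ / 362.3 = 53540 N·m.
J = π(d_o⁴ − d_i⁴)/32 = π(0.156⁴ − 0.0707⁴)/32 = 5.569×10^-5 m⁴.
Shear stress varies linearly with radius: τ = T·r/J = 53540 × 0.0701 / 5.569×10^-5 = 6.740×10^7 Pa.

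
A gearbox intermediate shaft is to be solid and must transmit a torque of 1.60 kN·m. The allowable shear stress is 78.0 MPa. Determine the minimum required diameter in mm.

47.1 mm

For a solid shaft τ_max = 16T/(πd³), so d = (16T/(π τ_allow))^(1/3) = (16·1600/(π·7.80×10^7))^(1/3) = 0.04710 m.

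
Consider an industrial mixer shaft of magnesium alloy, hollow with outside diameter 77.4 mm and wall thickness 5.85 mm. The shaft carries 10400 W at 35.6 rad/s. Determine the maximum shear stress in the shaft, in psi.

ω = 35.6 rad/s, so T = P/ω = 10400 / 35.60 = 292.1 N·m.
J = π(d_o⁴ − d_i⁴)/32 = π(0.0774⁴ − 0.0657⁴)/32 = 1.694×10^-6 m⁴.
τ_max = T·r/J = 292.1 × 0.0387 / 1.694×10^-6 = 6.673×10^6 Pa.

968 psi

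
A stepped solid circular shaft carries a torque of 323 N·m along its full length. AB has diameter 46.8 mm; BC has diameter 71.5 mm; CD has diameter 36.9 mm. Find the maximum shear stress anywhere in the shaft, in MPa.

32.7 MPa

Under the same torque, τ_max = 16T/(πd³) is largest where d is smallest — segment CD (d = 36.9 mm).
τ_max = 16·323.0/(π·(0.0369)³) = 3.274×10^7 Pa.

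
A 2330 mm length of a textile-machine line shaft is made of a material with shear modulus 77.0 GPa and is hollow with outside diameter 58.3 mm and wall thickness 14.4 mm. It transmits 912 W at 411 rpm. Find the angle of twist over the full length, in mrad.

ω = 2π·411/60 = 43.04 rad/s, so T = P/ω = 912 / 43.04 = 21.19 N·m.
J = π(d_o⁴ − d_i⁴)/32 = π(0.0583⁴ − 0.0295⁴)/32 = 1.060×10^-6 m⁴.
θ = T·L/(G·J) = 21.19 × 2.33 / (77.0×10⁹ × 1.060×10^-6) = 6.050×10^-4 rad.

0.605 mrad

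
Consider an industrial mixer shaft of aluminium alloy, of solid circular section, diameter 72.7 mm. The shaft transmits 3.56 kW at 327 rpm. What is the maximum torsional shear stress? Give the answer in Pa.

ω = 2π·327/60 = 34.24 rad/s, so T = P/ω = 3.56×10³ / 34.24 = 104.0 N·m.
J = πd⁴/32 = π(0.0727)⁴/32 = 2.742×10^-6 m⁴.
τ_max = T·r/J = 104.0 × 0.0364 / 2.742×10^-6 = 1.378×10^6 Pa.

1.38e6 Pa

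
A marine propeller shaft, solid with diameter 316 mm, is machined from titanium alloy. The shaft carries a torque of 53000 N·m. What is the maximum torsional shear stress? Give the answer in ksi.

J = πd⁴/32 = π(0.316)⁴/32 = 9.789×10^-4 m⁴.
τ_max = T·r/J = 53000 × 0.158 / 9.789×10^-4 = 8.554×10^6 Pa.

1.24 ksi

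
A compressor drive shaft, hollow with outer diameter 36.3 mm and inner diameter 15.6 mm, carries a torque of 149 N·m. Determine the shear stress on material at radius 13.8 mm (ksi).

1.81 ksi

J = π(d_o⁴ − d_i⁴)/32 = π(0.0363⁴ − 0.0156⁴)/32 = 1.646×10^-7 m⁴.
Shear stress varies linearly with radius: τ = T·r/J = 149.0 × 0.0138 / 1.646×10^-7 = 1.249×10^7 Pa.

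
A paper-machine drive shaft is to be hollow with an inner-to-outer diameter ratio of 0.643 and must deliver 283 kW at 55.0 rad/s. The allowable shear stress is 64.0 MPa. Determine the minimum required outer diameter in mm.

ω = 55.0 rad/s, so T = P/ω = 283×10³ / 55.00 = 5145 N·m.
For a hollow shaft with d_i/d_o = 0.643: τ_max = 16T/(π d_o³ (1−k⁴)), so d_o = [16T/(π τ_allow (1−k⁴))]^(1/3) = [16·5145/(π·6.40×10^7·0.8291)]^(1/3) = 0.07905 m.

79.0 mm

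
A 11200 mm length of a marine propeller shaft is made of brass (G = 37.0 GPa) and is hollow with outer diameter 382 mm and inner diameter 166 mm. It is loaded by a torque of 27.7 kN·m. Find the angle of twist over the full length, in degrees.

J = π(d_o⁴ − d_i⁴)/32 = π(0.382⁴ − 0.166⁴)/32 = 2.016×10^-3 m⁴.
θ = T·L/(G·J) = 27700 × 11.2 / (37.0×10⁹ × 2.016×10^-3) = 4.159×10^-3 rad.

0.238°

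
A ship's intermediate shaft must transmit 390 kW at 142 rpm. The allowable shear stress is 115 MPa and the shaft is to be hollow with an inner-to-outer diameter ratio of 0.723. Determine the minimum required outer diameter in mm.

117 mm

ω = 2π·142/60 = 14.87 rad/s, so T = P/ω = 390×10³ / 14.87 = 26230 N·m.
For a hollow shaft with d_i/d_o = 0.723: τ_max = 16T/(π d_o³ (1−k⁴)), so d_o = [16T/(π τ_allow (1−k⁴))]^(1/3) = [16·26230/(π·1.15×10^8·0.7268)]^(1/3) = 0.1169 m.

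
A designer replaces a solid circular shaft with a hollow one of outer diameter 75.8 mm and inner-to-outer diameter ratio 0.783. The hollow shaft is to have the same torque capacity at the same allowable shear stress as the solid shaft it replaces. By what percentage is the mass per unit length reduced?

47.0 %

Equal τ_max and T ⇒ the solid shaft needs d_s³ = d_o³(1−k⁴), so d_s = 75.8·(1−0.783⁴)^(1/3) = 64.78 mm.
Area ratio A_h/A_s = d_o²(1−k²)/d_s² = (1−k²)/(1−k⁴)^(2/3) = 0.5298.
Mass saving = 1 − 0.5298 = 47.0 %.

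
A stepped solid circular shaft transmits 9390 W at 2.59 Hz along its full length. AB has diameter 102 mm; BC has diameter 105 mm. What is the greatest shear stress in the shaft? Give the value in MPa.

2.77 MPa

ω = 2π·2.59 = 16.27 rad/s, so T = P/ω = 9390 / 16.27 = 577.0 N·m.
Under the same torque, τ_max = 16T/(πd³) is largest where d is smallest — segment AB (d = 102 mm).
τ_max = 16·577.0/(π·(0.102)³) = 2.769×10^6 Pa.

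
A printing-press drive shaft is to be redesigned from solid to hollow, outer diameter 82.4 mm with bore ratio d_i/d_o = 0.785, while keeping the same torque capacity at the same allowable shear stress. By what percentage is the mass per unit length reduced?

47.2 %

Equal τ_max and T ⇒ the solid shaft needs d_s³ = d_o³(1−k⁴), so d_s = 82.4·(1−0.785⁴)^(1/3) = 70.27 mm.
Area ratio A_h/A_s = d_o²(1−k²)/d_s² = (1−k²)/(1−k⁴)^(2/3) = 0.5277.
Mass saving = 1 − 0.5277 = 47.2 %.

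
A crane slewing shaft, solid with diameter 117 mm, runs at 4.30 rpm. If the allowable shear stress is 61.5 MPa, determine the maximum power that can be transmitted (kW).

8.71 kW

J = πd⁴/32 = π(0.117)⁴/32 = 1.840×10^-5 m⁴.
T_max = τ_allow·J/r = 6.15×10^7 × 1.840×10^-5 / 0.0585 = 19340 N·m.
ω = 2π·4.30/60 = 0.4503 rad/s, so P_max = T_max·ω = 8709 W.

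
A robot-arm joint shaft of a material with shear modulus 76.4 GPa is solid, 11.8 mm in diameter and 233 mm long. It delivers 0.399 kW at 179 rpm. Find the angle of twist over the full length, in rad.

ω = 2π·179/60 = 18.74 rad/s, so T = P/ω = 0.399×10³ / 18.74 = 21.29 N·m.
J = πd⁴/32 = π(0.0118)⁴/32 = 1.903×10^-9 m⁴.
θ = T·L/(G·J) = 21.29 × 0.233 / (76.4×10⁹ × 1.903×10^-9) = 0.03411 rad.

0.0341 rad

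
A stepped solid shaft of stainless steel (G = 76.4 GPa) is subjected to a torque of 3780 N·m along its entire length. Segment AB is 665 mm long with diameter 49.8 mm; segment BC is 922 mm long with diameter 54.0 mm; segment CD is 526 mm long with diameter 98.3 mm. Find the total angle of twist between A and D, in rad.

0.112 rad

J_AB = π(0.0498)⁴/32 = 6.04×10^-7 m⁴; J_BC = π(0.0540)⁴/32 = 8.35×10^-7 m⁴; J_CD = π(0.0983)⁴/32 = 9.17×10^-6 m⁴.
θ = (T/G)·Σ L_i/J_i = (3780/76.4×10⁹)·(0.665/6.04×10^-7 + 0.922/8.35×10^-7 + 0.526/9.17×10^-6) = 0.1120 rad.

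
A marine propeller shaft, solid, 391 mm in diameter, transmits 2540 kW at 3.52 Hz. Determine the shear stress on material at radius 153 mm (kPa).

7660 kPa

ω = 2π·3.52 = 22.12 rad/s, so T = P/ω = 2540×10³ / 22.12 = 114800 N·m.
J = πd⁴/32 = π(0.391)⁴/32 = 2.295×10^-3 m⁴.
Shear stress varies linearly with radius: τ = T·r/J = 114800 × 0.153 / 2.295×10^-3 = 7.658×10^6 Pa.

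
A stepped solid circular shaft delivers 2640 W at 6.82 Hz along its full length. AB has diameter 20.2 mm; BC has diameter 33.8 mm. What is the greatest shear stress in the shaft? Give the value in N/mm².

38.1 N/mm²

ω = 2π·6.82 = 42.85 rad/s, so T = P/ω = 2640 / 42.85 = 61.61 N·m.
Under the same torque, τ_max = 16T/(πd³) is largest where d is smallest — segment AB (d = 20.2 mm).
τ_max = 16·61.61/(π·(0.0202)³) = 3.807×10^7 Pa.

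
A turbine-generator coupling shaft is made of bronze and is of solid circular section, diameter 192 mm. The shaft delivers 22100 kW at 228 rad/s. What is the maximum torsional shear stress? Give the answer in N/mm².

69.7 N/mm²

ω = 228 rad/s, so T = P/ω = 22100×10³ / 228.0 = 96930 N·m.
J = πd⁴/32 = π(0.192)⁴/32 = 1.334×10^-4 m⁴.
τ_max = T·r/J = 96930 × 0.0960 / 1.334×10^-4 = 6.975×10^7 Pa.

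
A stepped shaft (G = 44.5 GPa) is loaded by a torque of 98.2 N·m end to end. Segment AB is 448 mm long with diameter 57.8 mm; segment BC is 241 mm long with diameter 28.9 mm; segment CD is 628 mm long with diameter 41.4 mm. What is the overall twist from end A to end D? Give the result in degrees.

0.772°

J_AB = π(0.0578)⁴/32 = 1.10×10^-6 m⁴; J_BC = π(0.0289)⁴/32 = 6.85×10^-8 m⁴; J_CD = π(0.0414)⁴/32 = 2.88×10^-7 m⁴.
θ = (T/G)·Σ L_i/J_i = (98.20/44.5×10⁹)·(0.448/1.10×10^-6 + 0.241/6.85×10^-8 + 0.628/2.88×10^-7) = 0.01347 rad.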